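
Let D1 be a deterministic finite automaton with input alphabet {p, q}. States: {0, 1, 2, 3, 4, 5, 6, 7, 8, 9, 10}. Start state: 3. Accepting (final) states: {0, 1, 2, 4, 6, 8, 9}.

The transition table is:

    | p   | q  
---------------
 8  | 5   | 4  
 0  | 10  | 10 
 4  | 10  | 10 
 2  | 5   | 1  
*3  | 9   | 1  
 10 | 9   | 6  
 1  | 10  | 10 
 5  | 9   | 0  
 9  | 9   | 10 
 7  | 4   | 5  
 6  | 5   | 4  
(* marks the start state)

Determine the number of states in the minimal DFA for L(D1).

5

First remove the unreachable states {2,7,8}; 8 states remain.
P0 = {0,1,4,6,9} | {3,5,10}.
On input p, block {0,1,4,6,9} splits into {0,1,4,6} and {9}.
Refine {0,1,4,6} on symbol q: members go to different blocks, giving {0,1,4} and {6}.
Split {3,5,10} by δ(·,q) → {3,5} and {10}.
The partition is now stable with 5 blocks: {0,1,4} | {3,5} | {9} | {6} | {10}.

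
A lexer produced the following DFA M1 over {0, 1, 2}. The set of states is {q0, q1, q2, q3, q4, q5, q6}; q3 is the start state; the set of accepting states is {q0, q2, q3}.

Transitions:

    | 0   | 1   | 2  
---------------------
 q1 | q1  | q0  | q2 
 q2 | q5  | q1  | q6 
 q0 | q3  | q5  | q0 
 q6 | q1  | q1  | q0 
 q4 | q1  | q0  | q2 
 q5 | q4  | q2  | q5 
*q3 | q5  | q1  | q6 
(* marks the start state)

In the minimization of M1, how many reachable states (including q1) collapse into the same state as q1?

2

All states are reachable from the start state.
Initial partition by acceptance: {q0,q2,q3} | {q1,q4,q5,q6}.
Refine {q0,q2,q3} on symbol 0: members go to different blocks, giving {q2,q3} and {q0}.
Split {q1,q4,q5,q6} by δ(·,1) → {q1,q4} and {q5} and {q6}.
The partition is now stable with 5 blocks: {q2,q3} | {q1,q4} | {q0} | {q5} | {q6}.
State q1 belongs to the block {q1,q4}, which has 2 states.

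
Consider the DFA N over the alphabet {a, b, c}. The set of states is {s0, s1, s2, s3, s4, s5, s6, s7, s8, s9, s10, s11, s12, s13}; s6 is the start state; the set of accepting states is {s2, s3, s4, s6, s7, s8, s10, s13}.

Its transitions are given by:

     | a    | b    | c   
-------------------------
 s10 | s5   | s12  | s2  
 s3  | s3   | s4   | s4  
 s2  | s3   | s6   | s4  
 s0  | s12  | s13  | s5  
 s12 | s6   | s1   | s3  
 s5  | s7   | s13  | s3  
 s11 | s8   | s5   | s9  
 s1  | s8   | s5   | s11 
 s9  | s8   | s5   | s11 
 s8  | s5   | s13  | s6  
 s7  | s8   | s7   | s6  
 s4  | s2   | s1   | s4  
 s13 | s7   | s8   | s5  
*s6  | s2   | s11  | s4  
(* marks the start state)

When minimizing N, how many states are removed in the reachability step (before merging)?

BFS from s6 reaches {s1, s2, s3, s4, s5, s6, s7, s8, s9, s11, s13}; the 3 state(s) s0, s10, s12 are never visited.

3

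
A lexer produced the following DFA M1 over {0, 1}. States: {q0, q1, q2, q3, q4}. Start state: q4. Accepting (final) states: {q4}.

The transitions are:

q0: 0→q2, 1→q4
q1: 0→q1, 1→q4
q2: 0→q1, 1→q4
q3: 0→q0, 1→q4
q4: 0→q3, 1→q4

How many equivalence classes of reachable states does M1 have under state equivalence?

P0 = {q4} | {q0,q1,q2,q3}.
The partition is now stable with 2 blocks: {q4} | {q0,q1,q2,q3}.

2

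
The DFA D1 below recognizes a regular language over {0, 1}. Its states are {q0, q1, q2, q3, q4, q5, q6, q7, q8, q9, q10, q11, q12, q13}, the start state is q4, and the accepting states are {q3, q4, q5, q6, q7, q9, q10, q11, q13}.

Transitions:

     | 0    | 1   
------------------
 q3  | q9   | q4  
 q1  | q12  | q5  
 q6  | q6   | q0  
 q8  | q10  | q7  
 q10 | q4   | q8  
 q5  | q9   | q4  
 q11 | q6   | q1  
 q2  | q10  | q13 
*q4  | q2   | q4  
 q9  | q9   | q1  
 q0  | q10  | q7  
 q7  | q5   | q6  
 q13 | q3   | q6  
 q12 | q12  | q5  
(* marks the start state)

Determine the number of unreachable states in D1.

1

Starting at q4 and following transitions, the reachable set is {q0, q1, q2, q3, q4, q5, q6, q7, q8, q9, q10, q12, q13}. That leaves q11 unreachable — 1 in total.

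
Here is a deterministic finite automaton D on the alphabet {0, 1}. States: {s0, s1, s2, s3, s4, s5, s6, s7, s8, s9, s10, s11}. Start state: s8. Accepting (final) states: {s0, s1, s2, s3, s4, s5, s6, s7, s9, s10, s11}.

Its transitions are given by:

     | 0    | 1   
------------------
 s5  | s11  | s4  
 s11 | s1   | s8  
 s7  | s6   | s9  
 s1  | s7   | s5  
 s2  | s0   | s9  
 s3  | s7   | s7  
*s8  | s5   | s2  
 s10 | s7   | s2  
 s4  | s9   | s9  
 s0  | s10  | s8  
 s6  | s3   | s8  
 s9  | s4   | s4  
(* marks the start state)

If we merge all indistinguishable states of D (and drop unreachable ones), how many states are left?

Every state is reachable, so we keep all 12.
P0 = {s0,s1,s2,s3,s4,s5,s6,s7,s9,s10,s11} | {s8}.
Refine {s0,s1,s2,s3,s4,s5,s6,s7,s9,s10,s11} on symbol 1: members go to different blocks, giving {s1,s2,s3,s4,s5,s7,s9,s10} and {s0,s6,s11}.
Split {s1,s2,s3,s4,s5,s7,s9,s10} by δ(·,0) → {s1,s3,s4,s9,s10} and {s2,s5,s7}.
On input 0, block {s1,s3,s4,s9,s10} splits into {s1,s3,s10} and {s4,s9}.
The partition is now stable with 5 blocks: {s1,s3,s10} | {s8} | {s0,s6,s11} | {s2,s5,s7} | {s4,s9}.

5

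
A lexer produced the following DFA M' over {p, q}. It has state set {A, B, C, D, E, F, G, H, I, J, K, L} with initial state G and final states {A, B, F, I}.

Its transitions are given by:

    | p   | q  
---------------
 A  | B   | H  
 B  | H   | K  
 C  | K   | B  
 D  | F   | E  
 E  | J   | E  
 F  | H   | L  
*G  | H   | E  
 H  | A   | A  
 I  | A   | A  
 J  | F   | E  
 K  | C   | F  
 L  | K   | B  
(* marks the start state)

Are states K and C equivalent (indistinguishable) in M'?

Yes

States {D,I} cannot be reached from the start state, so discard them.
Start with accepting vs non-accepting: {A,B,F} | {C,E,G,H,J,K,L}.
Refine {A,B,F} on symbol p: members go to different blocks, giving {B,F} and {A}.
Refine {C,E,G,H,J,K,L} on symbol p: members go to different blocks, giving {C,E,G,K,L} and {H} and {J}.
Refine {C,E,G,K,L} on symbol p: members go to different blocks, giving {C,K,L} and {E} and {G}.
The partition is now stable with 7 blocks: {B,F} | {C,K,L} | {A} | {H} | {J} | {E} | {G}.
K and C lie in the same block of the stable partition, so they are equivalent — no string distinguishes them.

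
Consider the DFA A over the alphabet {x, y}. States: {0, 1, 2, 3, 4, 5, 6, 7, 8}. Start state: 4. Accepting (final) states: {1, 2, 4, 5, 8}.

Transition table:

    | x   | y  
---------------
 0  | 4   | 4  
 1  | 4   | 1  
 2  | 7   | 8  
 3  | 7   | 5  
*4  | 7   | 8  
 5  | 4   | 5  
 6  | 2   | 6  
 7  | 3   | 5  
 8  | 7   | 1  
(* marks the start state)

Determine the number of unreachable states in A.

3

BFS from 4 reaches {1, 3, 4, 5, 7, 8}; the 3 state(s) 0, 2, 6 are never visited.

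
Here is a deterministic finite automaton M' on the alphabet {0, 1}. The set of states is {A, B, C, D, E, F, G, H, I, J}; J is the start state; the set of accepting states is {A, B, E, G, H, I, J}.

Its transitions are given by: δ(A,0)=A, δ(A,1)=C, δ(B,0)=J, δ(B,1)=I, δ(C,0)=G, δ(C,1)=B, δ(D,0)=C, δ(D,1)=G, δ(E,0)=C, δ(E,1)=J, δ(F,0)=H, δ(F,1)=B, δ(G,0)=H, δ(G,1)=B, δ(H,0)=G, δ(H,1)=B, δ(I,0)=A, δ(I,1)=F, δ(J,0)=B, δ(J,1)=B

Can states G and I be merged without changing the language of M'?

States {D,E} cannot be reached from the start state, so discard them.
Start with accepting vs non-accepting: {A,B,G,H,I,J} | {C,F}.
Refine {A,B,G,H,I,J} on symbol 1: members go to different blocks, giving {B,G,H,J} and {A,I}.
Split {B,G,H,J} by δ(·,1) → {G,H,J} and {B}.
Refine {G,H,J} on symbol 0: members go to different blocks, giving {G,H} and {J}.
Stable partition: {G,H} | {C,F} | {A,I} | {B} | {J} — 5 equivalence classes.
G and I end up in different blocks, so they are distinguishable. For instance, the string '1' is accepted from only G.

No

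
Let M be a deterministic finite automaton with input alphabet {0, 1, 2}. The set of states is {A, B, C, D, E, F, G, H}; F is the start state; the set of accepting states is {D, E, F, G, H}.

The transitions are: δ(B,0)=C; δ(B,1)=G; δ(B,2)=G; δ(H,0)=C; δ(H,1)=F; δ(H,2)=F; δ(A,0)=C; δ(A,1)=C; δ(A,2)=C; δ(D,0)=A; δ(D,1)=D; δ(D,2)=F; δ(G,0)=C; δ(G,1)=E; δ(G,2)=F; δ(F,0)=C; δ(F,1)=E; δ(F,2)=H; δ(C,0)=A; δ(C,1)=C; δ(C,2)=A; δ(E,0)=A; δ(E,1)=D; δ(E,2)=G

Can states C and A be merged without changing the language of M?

States {B} cannot be reached from the start state, so discard them.
Initial partition by acceptance: {D,E,F,G,H} | {A,C}.
No further refinement is possible. Final partition (2 blocks): {D,E,F,G,H} | {A,C}.
C and A lie in the same block of the stable partition, so they are equivalent — no string distinguishes them.

Yes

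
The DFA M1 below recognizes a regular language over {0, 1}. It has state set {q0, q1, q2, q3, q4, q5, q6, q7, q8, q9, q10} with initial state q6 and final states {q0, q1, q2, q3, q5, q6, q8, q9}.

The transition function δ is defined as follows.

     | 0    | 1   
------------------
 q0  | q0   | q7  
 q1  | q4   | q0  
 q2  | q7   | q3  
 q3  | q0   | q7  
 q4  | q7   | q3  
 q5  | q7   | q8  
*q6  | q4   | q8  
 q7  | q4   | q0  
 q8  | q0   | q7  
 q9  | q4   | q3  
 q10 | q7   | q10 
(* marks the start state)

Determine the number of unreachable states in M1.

BFS from q6 reaches {q0, q3, q4, q6, q7, q8}; the 5 state(s) q1, q2, q5, q9, q10 are never visited.

5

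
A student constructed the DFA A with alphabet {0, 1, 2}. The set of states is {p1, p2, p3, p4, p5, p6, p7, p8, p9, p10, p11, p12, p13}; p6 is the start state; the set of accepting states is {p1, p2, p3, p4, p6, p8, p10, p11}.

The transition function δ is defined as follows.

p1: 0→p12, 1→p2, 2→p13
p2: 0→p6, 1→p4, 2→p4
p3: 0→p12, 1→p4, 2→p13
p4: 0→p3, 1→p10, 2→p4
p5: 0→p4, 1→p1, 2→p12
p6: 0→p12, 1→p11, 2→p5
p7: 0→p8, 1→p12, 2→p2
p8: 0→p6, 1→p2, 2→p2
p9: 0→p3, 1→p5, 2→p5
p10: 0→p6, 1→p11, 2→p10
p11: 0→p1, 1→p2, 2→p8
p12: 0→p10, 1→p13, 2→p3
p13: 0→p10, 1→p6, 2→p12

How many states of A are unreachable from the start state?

BFS from p6 reaches {p1, p2, p3, p4, p5, p6, p8, p10, p11, p12, p13}; the 2 state(s) p7, p9 are never visited.

2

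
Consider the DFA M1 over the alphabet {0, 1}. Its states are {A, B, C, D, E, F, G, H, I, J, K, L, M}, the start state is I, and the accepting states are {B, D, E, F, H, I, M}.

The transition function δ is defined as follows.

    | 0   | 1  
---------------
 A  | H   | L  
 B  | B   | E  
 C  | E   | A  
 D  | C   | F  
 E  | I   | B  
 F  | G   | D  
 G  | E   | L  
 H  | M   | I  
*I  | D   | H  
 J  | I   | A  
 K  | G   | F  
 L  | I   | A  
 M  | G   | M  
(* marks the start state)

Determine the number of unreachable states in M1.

2

Starting at I and following transitions, the reachable set is {A, B, C, D, E, F, G, H, I, L, M}. That leaves J, K unreachable — 2 in total.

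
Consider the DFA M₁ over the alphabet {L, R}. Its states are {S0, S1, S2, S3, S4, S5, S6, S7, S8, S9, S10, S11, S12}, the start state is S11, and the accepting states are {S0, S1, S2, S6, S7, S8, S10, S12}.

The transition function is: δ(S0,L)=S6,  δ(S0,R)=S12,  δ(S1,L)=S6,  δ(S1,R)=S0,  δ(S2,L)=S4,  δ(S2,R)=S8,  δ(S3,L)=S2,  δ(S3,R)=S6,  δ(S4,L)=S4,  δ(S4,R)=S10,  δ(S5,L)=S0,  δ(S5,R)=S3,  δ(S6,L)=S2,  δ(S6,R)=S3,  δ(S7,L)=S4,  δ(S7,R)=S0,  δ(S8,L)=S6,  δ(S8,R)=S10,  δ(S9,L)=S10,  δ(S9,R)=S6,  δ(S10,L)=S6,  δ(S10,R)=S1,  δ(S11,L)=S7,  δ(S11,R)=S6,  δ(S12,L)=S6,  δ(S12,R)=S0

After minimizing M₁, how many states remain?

5

States {S5,S9} cannot be reached from the start state, so discard them.
Start with accepting vs non-accepting: {S0,S1,S2,S6,S7,S8,S10,S12} | {S3,S4,S11}.
Split {S0,S1,S2,S6,S7,S8,S10,S12} by δ(·,L) → {S0,S1,S6,S8,S10,S12} and {S2,S7}.
Refine {S0,S1,S6,S8,S10,S12} on symbol L: members go to different blocks, giving {S0,S1,S8,S10,S12} and {S6}.
Refine {S3,S4,S11} on symbol L: members go to different blocks, giving {S3,S11} and {S4}.
Stable partition: {S0,S1,S8,S10,S12} | {S3,S11} | {S2,S7} | {S6} | {S4} — 5 equivalence classes.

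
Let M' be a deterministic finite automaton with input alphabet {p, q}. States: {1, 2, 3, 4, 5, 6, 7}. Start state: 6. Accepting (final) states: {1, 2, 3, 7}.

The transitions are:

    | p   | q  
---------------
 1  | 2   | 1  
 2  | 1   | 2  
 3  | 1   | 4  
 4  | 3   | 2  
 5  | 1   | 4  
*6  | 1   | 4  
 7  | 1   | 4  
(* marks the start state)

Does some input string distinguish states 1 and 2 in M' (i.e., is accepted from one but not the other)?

Reachable states from the start: {1,2,3,4,6}. Unreachable: {5,7} — drop them.
Start with accepting vs non-accepting: {1,2,3} | {4,6}.
Refine {1,2,3} on symbol q: members go to different blocks, giving {1,2} and {3}.
On input p, block {4,6} splits into {4} and {6}.
No further refinement is possible. Final partition (4 blocks): {1,2} | {4} | {3} | {6}.
1 and 2 lie in the same block of the stable partition, so they are equivalent — no string distinguishes them.

No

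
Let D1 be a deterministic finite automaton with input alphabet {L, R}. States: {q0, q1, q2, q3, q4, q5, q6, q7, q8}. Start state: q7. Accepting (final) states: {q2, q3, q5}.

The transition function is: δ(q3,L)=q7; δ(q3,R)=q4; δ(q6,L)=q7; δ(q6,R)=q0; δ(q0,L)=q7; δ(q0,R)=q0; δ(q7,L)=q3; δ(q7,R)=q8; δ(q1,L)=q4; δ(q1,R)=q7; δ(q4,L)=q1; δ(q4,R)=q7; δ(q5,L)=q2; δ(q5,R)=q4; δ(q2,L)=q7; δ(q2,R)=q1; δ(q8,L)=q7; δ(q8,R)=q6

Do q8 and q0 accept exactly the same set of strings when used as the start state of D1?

Yes

States {q2,q5} cannot be reached from the start state, so discard them.
Start with accepting vs non-accepting: {q3} | {q0,q1,q4,q6,q7,q8}.
On input L, block {q0,q1,q4,q6,q7,q8} splits into {q0,q1,q4,q6,q8} and {q7}.
Split {q0,q1,q4,q6,q8} by δ(·,L) → {q0,q6,q8} and {q1,q4}.
No further refinement is possible. Final partition (4 blocks): {q3} | {q0,q6,q8} | {q7} | {q1,q4}.
q8 and q0 lie in the same block of the stable partition, so they are equivalent — no string distinguishes them.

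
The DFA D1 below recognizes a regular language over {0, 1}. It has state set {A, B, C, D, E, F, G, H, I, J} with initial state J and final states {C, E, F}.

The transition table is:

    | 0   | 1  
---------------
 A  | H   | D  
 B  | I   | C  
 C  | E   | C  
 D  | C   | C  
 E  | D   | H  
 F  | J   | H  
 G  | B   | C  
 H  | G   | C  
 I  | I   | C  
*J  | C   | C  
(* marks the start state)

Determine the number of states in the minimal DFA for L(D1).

4

States {A,F} cannot be reached from the start state, so discard them.
Start with accepting vs non-accepting: {C,E} | {B,D,G,H,I,J}.
Refine {C,E} on symbol 0: members go to different blocks, giving {C} and {E}.
On input 0, block {B,D,G,H,I,J} splits into {B,G,H,I} and {D,J}.
No further refinement is possible. Final partition (4 blocks): {C} | {B,G,H,I} | {E} | {D,J}.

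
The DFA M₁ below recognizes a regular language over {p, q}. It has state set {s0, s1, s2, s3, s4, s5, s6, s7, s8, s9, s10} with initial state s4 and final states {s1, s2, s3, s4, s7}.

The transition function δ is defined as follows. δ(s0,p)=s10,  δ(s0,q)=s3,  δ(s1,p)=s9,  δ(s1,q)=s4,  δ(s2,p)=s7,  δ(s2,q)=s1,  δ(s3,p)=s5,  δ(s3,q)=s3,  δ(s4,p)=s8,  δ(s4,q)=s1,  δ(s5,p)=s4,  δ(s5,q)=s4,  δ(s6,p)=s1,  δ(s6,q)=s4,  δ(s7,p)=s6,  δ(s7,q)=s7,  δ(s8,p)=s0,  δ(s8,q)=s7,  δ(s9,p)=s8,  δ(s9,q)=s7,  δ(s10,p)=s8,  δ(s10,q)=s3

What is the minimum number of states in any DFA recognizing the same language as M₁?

4

States {s2} cannot be reached from the start state, so discard them.
Initial partition by acceptance: {s1,s3,s4,s7} | {s0,s5,s6,s8,s9,s10}.
On input p, block {s0,s5,s6,s8,s9,s10} splits into {s0,s8,s9,s10} and {s5,s6}.
Split {s1,s3,s4,s7} by δ(·,p) → {s1,s4} and {s3,s7}.
Stable partition: {s1,s4} | {s0,s8,s9,s10} | {s5,s6} | {s3,s7} — 4 equivalence classes.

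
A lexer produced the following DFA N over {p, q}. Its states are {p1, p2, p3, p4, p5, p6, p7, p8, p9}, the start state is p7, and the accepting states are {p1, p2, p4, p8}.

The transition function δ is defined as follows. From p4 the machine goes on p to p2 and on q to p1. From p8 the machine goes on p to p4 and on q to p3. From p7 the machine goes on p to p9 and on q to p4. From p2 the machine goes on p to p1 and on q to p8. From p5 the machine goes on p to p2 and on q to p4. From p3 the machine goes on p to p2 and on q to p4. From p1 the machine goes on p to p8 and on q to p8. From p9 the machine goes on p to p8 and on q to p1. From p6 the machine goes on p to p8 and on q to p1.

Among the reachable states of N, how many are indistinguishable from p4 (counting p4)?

1

First remove the unreachable states {p5,p6}; 7 states remain.
Start with accepting vs non-accepting: {p1,p2,p4,p8} | {p3,p7,p9}.
Split {p1,p2,p4,p8} by δ(·,q) → {p1,p2,p4} and {p8}.
Refine {p1,p2,p4} on symbol p: members go to different blocks, giving {p2,p4} and {p1}.
On input p, block {p2,p4} splits into {p2} and {p4}.
Refine {p3,p7,p9} on symbol p: members go to different blocks, giving {p3} and {p7} and {p9}.
The partition is now stable with 7 blocks: {p2} | {p3} | {p8} | {p1} | {p4} | {p7} | {p9}.
State p4 belongs to the block {p4}, which has 1 states.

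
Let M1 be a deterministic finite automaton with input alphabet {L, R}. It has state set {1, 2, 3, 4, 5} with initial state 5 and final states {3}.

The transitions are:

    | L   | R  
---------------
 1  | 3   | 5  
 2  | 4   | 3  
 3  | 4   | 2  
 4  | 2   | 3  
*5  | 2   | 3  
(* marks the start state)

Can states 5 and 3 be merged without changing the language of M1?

Reachable states from the start: {2,3,4,5}. Unreachable: {1} — drop them.
P0 = {3} | {2,4,5}.
No further refinement is possible. Final partition (2 blocks): {3} | {2,4,5}.
5 and 3 end up in different blocks, so they are distinguishable. For instance, the string 'ε' is accepted from only 3.

No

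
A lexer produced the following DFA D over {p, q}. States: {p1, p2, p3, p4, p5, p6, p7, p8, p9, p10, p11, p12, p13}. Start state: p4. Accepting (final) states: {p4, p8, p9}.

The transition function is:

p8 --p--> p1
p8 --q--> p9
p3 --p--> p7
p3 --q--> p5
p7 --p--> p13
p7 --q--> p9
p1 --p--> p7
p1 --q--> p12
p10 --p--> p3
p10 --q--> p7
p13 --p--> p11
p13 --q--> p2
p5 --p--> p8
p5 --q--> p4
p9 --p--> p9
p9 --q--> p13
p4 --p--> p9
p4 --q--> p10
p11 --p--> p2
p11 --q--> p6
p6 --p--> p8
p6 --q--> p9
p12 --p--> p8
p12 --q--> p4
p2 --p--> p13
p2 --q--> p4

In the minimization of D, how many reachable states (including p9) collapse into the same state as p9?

P0 = {p4,p8,p9} | {p1,p2,p3,p5,p6,p7,p10,p11,p12,p13}.
Split {p4,p8,p9} by δ(·,p) → {p4,p9} and {p8}.
Refine {p1,p2,p3,p5,p6,p7,p10,p11,p12,p13} on symbol p: members go to different blocks, giving {p1,p2,p3,p7,p10,p11,p13} and {p5,p6,p12}.
Refine {p1,p2,p3,p7,p10,p11,p13} on symbol q: members go to different blocks, giving {p1,p3,p11} and {p2,p7} and {p10,p13}.
Stable partition: {p4,p9} | {p1,p3,p11} | {p8} | {p5,p6,p12} | {p2,p7} | {p10,p13} — 6 equivalence classes.
The equivalence class containing p9 is {p4,p9}, of size 2.

2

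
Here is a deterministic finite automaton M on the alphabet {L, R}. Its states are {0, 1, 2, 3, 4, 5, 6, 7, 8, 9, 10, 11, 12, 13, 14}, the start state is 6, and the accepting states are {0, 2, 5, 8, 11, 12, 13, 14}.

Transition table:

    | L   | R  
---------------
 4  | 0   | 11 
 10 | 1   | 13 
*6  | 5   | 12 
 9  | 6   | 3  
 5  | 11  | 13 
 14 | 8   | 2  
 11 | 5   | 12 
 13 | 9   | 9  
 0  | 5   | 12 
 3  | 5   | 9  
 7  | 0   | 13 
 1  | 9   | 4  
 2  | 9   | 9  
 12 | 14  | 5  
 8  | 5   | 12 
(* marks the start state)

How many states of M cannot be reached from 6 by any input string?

5

Starting at 6 and following transitions, the reachable set is {2, 3, 5, 6, 8, 9, 11, 12, 13, 14}. That leaves 0, 1, 4, 7, 10 unreachable — 5 in total.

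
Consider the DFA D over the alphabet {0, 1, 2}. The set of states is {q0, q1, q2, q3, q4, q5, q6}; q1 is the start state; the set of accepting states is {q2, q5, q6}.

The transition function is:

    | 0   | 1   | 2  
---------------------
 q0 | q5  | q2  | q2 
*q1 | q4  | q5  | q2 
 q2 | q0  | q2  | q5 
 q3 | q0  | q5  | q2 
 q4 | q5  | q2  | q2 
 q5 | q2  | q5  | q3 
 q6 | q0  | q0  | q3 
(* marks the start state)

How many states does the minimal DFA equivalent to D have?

States {q6} cannot be reached from the start state, so discard them.
Start with accepting vs non-accepting: {q2,q5} | {q0,q1,q3,q4}.
Split {q2,q5} by δ(·,0) → {q2} and {q5}.
On input 0, block {q0,q1,q3,q4} splits into {q0,q4} and {q1,q3}.
Stable partition: {q2} | {q0,q4} | {q5} | {q1,q3} — 4 equivalence classes.

4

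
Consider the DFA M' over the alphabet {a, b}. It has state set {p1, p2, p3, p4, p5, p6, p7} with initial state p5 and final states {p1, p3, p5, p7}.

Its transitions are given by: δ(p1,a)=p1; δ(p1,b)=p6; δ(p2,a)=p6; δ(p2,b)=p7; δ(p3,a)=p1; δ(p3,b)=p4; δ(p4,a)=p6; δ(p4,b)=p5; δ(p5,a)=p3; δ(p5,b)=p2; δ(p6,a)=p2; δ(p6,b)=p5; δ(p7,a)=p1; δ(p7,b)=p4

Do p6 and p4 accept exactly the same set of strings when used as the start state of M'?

Initial partition by acceptance: {p1,p3,p5,p7} | {p2,p4,p6}.
The partition is now stable with 2 blocks: {p1,p3,p5,p7} | {p2,p4,p6}.
p6 and p4 lie in the same block of the stable partition, so they are equivalent — no string distinguishes them.

Yes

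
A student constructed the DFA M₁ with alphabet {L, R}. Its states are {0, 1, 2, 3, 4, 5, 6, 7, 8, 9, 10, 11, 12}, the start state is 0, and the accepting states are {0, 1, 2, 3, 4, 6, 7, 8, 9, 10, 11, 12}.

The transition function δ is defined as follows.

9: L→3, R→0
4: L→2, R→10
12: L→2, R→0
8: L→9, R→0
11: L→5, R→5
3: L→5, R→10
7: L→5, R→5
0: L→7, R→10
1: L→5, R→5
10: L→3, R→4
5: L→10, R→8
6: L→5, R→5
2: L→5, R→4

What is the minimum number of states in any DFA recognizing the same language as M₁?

7

First remove the unreachable states {1,6,11,12}; 9 states remain.
Initial partition by acceptance: {0,2,3,4,7,8,9,10} | {5}.
Split {0,2,3,4,7,8,9,10} by δ(·,L) → {0,4,8,9,10} and {2,3,7}.
Split {0,4,8,9,10} by δ(·,L) → {0,4,9,10} and {8}.
Refine {2,3,7} on symbol R: members go to different blocks, giving {2,3} and {7}.
Split {0,4,9,10} by δ(·,L) → {4,9,10} and {0}.
Split {4,9,10} by δ(·,R) → {4,10} and {9}.
No further refinement is possible. Final partition (7 blocks): {4,10} | {5} | {2,3} | {8} | {7} | {0} | {9}.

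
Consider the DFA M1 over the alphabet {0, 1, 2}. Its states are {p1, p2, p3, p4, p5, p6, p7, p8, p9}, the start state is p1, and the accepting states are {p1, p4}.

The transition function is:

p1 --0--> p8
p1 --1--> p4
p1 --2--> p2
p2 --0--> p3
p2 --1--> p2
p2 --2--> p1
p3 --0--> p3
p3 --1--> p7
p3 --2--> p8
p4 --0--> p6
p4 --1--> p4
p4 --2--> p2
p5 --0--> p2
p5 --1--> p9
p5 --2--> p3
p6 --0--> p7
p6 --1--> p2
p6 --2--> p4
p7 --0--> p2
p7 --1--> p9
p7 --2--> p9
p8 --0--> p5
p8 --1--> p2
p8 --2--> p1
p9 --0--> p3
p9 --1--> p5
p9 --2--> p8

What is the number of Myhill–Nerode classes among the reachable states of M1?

5

All states are reachable from the start state.
Initial partition by acceptance: {p1,p4} | {p2,p3,p5,p6,p7,p8,p9}.
Split {p2,p3,p5,p6,p7,p8,p9} by δ(·,2) → {p3,p5,p7,p9} and {p2,p6,p8}.
On input 0, block {p3,p5,p7,p9} splits into {p3,p9} and {p5,p7}.
Refine {p2,p6,p8} on symbol 0: members go to different blocks, giving {p6,p8} and {p2}.
The partition is now stable with 5 blocks: {p1,p4} | {p3,p9} | {p6,p8} | {p5,p7} | {p2}.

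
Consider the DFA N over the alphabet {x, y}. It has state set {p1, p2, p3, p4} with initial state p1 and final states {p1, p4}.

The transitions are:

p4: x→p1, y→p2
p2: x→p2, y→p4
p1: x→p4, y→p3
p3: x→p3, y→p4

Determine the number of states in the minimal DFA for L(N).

2

Every state is reachable, so we keep all 4.
P0 = {p1,p4} | {p2,p3}.
No further refinement is possible. Final partition (2 blocks): {p1,p4} | {p2,p3}.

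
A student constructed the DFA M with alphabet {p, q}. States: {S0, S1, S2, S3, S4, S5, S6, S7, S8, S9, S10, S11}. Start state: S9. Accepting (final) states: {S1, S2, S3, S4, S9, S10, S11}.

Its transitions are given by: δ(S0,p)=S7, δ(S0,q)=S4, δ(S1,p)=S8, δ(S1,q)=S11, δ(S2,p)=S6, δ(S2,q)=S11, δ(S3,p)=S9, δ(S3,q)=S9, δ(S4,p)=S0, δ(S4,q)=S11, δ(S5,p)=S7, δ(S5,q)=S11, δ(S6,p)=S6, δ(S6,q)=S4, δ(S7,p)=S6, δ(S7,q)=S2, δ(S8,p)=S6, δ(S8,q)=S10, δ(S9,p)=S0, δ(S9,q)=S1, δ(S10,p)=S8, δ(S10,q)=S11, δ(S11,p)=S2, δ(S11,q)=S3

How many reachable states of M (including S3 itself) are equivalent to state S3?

1

Reachable states from the start: {S0,S1,S2,S3,S4,S6,S7,S8,S9,S10,S11}. Unreachable: {S5} — drop them.
P0 = {S1,S2,S3,S4,S9,S10,S11} | {S0,S6,S7,S8}.
Refine {S1,S2,S3,S4,S9,S10,S11} on symbol p: members go to different blocks, giving {S1,S2,S4,S9,S10} and {S3,S11}.
Refine {S1,S2,S4,S9,S10} on symbol q: members go to different blocks, giving {S1,S2,S4,S10} and {S9}.
On input p, block {S3,S11} splits into {S3} and {S11}.
The partition is now stable with 5 blocks: {S1,S2,S4,S10} | {S0,S6,S7,S8} | {S3} | {S9} | {S11}.
State S3 belongs to the block {S3}, which has 1 states.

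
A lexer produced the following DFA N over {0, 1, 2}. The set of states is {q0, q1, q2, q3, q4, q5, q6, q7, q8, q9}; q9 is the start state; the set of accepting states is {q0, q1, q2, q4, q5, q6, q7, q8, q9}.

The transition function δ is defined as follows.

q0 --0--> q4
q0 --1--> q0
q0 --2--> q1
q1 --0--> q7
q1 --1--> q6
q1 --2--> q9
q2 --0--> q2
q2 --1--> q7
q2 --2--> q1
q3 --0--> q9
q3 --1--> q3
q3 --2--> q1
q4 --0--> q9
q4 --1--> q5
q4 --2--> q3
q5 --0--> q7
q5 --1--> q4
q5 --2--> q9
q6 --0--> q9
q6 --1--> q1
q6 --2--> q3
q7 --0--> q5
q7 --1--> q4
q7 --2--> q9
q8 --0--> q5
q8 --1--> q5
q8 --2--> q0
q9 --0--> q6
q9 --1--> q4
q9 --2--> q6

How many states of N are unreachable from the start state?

3

No path from q9 leads to q0, q2, q8; the other 7 states are all reachable.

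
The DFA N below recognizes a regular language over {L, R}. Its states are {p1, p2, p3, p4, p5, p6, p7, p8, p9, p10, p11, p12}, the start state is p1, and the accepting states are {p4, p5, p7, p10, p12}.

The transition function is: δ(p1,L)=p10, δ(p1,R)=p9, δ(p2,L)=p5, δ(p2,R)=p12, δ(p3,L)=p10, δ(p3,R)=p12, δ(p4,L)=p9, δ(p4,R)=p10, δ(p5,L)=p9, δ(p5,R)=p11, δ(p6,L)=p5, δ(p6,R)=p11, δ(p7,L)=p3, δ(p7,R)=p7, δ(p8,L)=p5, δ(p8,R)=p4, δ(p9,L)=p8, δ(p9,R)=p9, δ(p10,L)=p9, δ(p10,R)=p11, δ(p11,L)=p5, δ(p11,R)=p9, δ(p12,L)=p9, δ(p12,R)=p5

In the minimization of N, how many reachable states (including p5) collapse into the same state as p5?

2

Reachable states from the start: {p1,p4,p5,p8,p9,p10,p11}. Unreachable: {p2,p3,p6,p7,p12} — drop them.
Initial partition by acceptance: {p4,p5,p10} | {p1,p8,p9,p11}.
Split {p4,p5,p10} by δ(·,R) → {p5,p10} and {p4}.
On input L, block {p1,p8,p9,p11} splits into {p1,p8,p11} and {p9}.
Refine {p1,p8,p11} on symbol R: members go to different blocks, giving {p1,p11} and {p8}.
No further refinement is possible. Final partition (5 blocks): {p5,p10} | {p1,p11} | {p4} | {p9} | {p8}.
The equivalence class containing p5 is {p5,p10}, of size 2.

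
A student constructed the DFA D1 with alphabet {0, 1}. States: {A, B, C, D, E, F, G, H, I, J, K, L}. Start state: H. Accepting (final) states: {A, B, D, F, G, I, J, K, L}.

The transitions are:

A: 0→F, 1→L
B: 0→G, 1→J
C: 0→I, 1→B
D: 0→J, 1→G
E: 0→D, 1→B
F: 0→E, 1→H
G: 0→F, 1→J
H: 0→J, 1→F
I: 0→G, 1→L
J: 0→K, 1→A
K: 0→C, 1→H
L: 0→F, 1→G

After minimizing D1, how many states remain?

5

Every state is reachable, so we keep all 12.
Initial partition by acceptance: {A,B,D,F,G,I,J,K,L} | {C,E,H}.
Split {A,B,D,F,G,I,J,K,L} by δ(·,0) → {A,B,D,G,I,J,L} and {F,K}.
On input 0, block {A,B,D,G,I,J,L} splits into {A,G,J,L} and {B,D,I}.
Refine {C,E,H} on symbol 0: members go to different blocks, giving {C,E} and {H}.
No further refinement is possible. Final partition (5 blocks): {A,G,J,L} | {C,E} | {F,K} | {B,D,I} | {H}.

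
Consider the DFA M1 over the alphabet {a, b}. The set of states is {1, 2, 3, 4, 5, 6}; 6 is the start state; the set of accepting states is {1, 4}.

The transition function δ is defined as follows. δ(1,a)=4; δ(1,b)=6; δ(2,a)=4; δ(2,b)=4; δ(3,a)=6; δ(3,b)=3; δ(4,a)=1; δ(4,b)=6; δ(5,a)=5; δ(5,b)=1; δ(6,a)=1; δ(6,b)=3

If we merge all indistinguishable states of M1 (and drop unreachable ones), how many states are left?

3

Reachable states from the start: {1,3,4,6}. Unreachable: {2,5} — drop them.
P0 = {1,4} | {3,6}.
Split {3,6} by δ(·,a) → {3} and {6}.
Stable partition: {1,4} | {3} | {6} — 3 equivalence classes.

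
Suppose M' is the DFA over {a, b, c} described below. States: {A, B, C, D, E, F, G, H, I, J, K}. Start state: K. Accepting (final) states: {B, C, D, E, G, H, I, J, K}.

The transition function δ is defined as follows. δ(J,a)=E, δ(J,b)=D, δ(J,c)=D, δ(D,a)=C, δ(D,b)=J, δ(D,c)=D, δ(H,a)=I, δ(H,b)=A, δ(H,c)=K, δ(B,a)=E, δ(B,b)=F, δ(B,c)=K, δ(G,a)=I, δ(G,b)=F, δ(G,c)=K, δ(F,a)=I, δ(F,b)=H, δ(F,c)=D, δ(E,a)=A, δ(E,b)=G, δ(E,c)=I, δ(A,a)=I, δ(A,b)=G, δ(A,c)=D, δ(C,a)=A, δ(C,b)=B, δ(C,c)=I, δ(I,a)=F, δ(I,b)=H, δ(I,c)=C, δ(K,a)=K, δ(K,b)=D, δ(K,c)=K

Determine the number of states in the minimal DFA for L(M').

Initial partition by acceptance: {B,C,D,E,G,H,I,J,K} | {A,F}.
Split {B,C,D,E,G,H,I,J,K} by δ(·,a) → {B,D,G,H,J,K} and {C,E,I}.
On input a, block {B,D,G,H,J,K} splits into {B,D,G,H,J} and {K}.
Refine {B,D,G,H,J} on symbol b: members go to different blocks, giving {B,G,H} and {D,J}.
No further refinement is possible. Final partition (5 blocks): {B,G,H} | {A,F} | {C,E,I} | {K} | {D,J}.

5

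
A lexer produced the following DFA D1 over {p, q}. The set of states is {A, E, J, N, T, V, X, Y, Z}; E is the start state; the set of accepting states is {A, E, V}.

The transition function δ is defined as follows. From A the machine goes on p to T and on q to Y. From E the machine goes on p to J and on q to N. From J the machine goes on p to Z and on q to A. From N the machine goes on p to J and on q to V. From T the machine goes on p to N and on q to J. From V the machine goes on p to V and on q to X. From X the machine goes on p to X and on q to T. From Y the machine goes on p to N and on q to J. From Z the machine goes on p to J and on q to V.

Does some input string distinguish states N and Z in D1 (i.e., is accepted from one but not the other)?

Every state is reachable, so we keep all 9.
Start with accepting vs non-accepting: {A,E,V} | {J,N,T,X,Y,Z}.
Refine {A,E,V} on symbol p: members go to different blocks, giving {A,E} and {V}.
On input q, block {J,N,T,X,Y,Z} splits into {T,X,Y} and {N,Z} and {J}.
Split {A,E} by δ(·,p) → {E} and {A}.
Refine {T,X,Y} on symbol p: members go to different blocks, giving {T,Y} and {X}.
Stable partition: {E} | {T,Y} | {V} | {N,Z} | {J} | {A} | {X} — 7 equivalence classes.
N and Z lie in the same block of the stable partition, so they are equivalent — no string distinguishes them.

No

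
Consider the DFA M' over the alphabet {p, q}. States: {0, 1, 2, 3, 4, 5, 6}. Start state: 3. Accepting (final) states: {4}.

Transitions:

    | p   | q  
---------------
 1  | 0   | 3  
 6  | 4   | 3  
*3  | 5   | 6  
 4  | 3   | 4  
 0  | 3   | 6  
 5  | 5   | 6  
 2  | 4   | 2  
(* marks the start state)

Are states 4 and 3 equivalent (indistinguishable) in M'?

No

Reachable states from the start: {3,4,5,6}. Unreachable: {0,1,2} — drop them.
P0 = {4} | {3,5,6}.
Refine {3,5,6} on symbol p: members go to different blocks, giving {3,5} and {6}.
The partition is now stable with 3 blocks: {4} | {3,5} | {6}.
4 and 3 end up in different blocks, so they are distinguishable. For instance, the string 'ε' is accepted from only 4.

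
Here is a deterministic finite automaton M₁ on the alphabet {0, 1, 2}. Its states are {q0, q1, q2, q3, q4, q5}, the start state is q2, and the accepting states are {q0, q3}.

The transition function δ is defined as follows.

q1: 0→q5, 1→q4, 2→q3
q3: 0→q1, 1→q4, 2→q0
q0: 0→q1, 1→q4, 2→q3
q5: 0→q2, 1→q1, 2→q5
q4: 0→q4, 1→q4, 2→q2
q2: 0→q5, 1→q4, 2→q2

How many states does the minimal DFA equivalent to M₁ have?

P0 = {q0,q3} | {q1,q2,q4,q5}.
On input 2, block {q1,q2,q4,q5} splits into {q2,q4,q5} and {q1}.
Split {q2,q4,q5} by δ(·,1) → {q2,q4} and {q5}.
On input 0, block {q2,q4} splits into {q2} and {q4}.
No further refinement is possible. Final partition (5 blocks): {q0,q3} | {q2} | {q1} | {q5} | {q4}.

5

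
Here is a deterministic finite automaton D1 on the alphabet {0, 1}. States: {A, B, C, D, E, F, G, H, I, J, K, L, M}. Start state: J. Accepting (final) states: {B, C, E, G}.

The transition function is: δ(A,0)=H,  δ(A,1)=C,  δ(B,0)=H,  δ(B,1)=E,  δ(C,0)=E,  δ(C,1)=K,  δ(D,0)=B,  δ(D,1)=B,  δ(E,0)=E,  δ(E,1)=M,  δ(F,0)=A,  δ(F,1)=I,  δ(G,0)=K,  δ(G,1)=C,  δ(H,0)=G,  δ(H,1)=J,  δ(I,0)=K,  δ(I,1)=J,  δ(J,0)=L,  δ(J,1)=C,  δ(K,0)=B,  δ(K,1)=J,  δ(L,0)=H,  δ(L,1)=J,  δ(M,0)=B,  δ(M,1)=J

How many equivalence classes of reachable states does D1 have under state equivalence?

5

Reachable states from the start: {B,C,E,G,H,J,K,L,M}. Unreachable: {A,D,F,I} — drop them.
Start with accepting vs non-accepting: {B,C,E,G} | {H,J,K,L,M}.
On input 0, block {B,C,E,G} splits into {B,G} and {C,E}.
Refine {H,J,K,L,M} on symbol 0: members go to different blocks, giving {H,K,M} and {J,L}.
Split {J,L} by δ(·,0) → {J} and {L}.
Stable partition: {B,G} | {H,K,M} | {C,E} | {J} | {L} — 5 equivalence classes.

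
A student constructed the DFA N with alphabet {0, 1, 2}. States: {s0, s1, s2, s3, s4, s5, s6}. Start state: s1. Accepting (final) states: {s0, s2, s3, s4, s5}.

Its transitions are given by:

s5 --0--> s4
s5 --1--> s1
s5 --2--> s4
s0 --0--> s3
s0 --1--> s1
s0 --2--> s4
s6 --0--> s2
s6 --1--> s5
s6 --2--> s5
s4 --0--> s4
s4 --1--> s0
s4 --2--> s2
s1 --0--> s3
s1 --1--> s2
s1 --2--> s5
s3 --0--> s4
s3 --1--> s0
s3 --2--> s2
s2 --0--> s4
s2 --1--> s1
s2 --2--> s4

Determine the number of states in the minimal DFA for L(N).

3

States {s6} cannot be reached from the start state, so discard them.
P0 = {s0,s2,s3,s4,s5} | {s1}.
On input 1, block {s0,s2,s3,s4,s5} splits into {s0,s2,s5} and {s3,s4}.
The partition is now stable with 3 blocks: {s0,s2,s5} | {s1} | {s3,s4}.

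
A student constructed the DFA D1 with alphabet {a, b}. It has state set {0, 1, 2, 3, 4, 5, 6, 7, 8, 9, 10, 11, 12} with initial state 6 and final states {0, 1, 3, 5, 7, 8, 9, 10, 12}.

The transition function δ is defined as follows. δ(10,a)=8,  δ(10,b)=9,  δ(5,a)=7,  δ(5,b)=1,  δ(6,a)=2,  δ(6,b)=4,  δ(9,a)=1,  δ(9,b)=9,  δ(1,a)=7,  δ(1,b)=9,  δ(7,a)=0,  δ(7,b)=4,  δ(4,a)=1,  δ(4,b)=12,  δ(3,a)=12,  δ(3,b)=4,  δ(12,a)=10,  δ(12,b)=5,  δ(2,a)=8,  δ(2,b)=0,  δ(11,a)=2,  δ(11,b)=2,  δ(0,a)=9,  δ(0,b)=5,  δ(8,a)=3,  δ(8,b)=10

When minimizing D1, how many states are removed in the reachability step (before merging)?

BFS from 6 reaches {0, 1, 2, 3, 4, 5, 6, 7, 8, 9, 10, 12}; the 1 state(s) 11 are never visited.

1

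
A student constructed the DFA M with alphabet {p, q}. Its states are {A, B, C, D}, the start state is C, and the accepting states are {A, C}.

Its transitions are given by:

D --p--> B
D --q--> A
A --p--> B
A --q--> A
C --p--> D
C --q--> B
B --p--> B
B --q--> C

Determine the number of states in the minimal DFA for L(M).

4

Start with accepting vs non-accepting: {A,C} | {B,D}.
On input q, block {A,C} splits into {A} and {C}.
Split {B,D} by δ(·,q) → {B} and {D}.
No further refinement is possible. Final partition (4 blocks): {A} | {B} | {C} | {D}.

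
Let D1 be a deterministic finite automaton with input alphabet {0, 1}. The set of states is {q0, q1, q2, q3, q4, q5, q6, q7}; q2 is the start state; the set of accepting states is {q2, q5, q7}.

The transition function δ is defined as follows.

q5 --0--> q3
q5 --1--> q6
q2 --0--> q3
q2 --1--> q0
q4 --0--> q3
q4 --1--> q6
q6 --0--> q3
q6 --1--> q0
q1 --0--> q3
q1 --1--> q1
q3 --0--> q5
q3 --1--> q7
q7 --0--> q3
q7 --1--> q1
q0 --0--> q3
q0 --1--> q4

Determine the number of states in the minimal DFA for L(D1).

3

Start with accepting vs non-accepting: {q2,q5,q7} | {q0,q1,q3,q4,q6}.
Refine {q0,q1,q3,q4,q6} on symbol 0: members go to different blocks, giving {q0,q1,q4,q6} and {q3}.
The partition is now stable with 3 blocks: {q2,q5,q7} | {q0,q1,q4,q6} | {q3}.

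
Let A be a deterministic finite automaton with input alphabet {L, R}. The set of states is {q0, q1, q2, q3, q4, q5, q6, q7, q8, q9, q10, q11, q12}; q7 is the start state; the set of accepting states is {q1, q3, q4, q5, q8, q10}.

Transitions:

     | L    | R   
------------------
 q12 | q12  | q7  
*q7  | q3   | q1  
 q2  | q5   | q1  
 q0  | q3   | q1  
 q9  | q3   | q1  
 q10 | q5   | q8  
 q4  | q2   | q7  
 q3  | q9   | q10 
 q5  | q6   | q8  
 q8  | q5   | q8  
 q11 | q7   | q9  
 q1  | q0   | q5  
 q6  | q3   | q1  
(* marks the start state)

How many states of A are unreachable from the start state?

4

BFS from q7 reaches {q0, q1, q3, q5, q6, q7, q8, q9, q10}; the 4 state(s) q2, q4, q11, q12 are never visited.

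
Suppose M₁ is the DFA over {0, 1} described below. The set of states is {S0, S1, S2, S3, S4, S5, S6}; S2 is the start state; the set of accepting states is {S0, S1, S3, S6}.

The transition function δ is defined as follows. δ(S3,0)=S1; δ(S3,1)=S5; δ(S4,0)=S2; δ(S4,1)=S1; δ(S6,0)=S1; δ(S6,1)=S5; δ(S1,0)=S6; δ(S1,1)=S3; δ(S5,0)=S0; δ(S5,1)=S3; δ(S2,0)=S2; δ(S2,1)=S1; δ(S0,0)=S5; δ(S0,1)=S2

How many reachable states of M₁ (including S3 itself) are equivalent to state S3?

2

States {S4} cannot be reached from the start state, so discard them.
P0 = {S0,S1,S3,S6} | {S2,S5}.
Refine {S0,S1,S3,S6} on symbol 0: members go to different blocks, giving {S1,S3,S6} and {S0}.
On input 1, block {S1,S3,S6} splits into {S3,S6} and {S1}.
Refine {S2,S5} on symbol 0: members go to different blocks, giving {S2} and {S5}.
Stable partition: {S3,S6} | {S2} | {S0} | {S1} | {S5} — 5 equivalence classes.
State S3 belongs to the block {S3,S6}, which has 2 states.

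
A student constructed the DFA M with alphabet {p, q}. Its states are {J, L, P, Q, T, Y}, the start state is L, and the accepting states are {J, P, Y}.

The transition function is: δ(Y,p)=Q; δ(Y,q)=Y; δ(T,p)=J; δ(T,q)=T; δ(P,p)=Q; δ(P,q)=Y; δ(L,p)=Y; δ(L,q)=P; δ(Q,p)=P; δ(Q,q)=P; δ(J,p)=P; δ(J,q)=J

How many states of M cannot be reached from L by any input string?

2

Starting at L and following transitions, the reachable set is {L, P, Q, Y}. That leaves J, T unreachable — 2 in total.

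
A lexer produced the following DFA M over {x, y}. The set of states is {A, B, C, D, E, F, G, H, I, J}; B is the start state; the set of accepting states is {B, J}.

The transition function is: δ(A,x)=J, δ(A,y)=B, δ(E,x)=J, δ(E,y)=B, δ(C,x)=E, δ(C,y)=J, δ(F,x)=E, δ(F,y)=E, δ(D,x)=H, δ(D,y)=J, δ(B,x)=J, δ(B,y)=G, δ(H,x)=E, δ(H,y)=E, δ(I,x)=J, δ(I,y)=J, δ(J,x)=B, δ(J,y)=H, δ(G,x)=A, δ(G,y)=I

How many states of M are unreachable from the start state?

No path from B leads to C, D, F; the other 7 states are all reachable.

3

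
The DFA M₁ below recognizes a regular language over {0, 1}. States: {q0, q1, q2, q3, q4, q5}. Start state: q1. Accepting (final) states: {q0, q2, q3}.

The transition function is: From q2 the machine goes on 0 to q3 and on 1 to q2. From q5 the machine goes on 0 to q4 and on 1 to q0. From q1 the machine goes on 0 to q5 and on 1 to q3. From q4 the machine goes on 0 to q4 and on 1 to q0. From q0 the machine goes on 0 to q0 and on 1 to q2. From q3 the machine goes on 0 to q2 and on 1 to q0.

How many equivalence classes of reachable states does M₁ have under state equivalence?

2

Initial partition by acceptance: {q0,q2,q3} | {q1,q4,q5}.
No further refinement is possible. Final partition (2 blocks): {q0,q2,q3} | {q1,q4,q5}.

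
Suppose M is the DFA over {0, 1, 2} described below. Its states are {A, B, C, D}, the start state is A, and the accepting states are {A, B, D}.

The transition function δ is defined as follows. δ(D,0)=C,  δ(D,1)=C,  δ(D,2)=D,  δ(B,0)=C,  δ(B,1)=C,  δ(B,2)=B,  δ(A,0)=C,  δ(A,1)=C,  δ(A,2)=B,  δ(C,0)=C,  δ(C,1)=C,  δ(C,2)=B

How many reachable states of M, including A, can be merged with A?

Reachable states from the start: {A,B,C}. Unreachable: {D} — drop them.
Initial partition by acceptance: {A,B} | {C}.
No further refinement is possible. Final partition (2 blocks): {A,B} | {C}.
State A belongs to the block {A,B}, which has 2 states.

2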